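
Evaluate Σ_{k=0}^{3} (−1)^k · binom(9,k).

-56

The partial alternating sum Σ_{k=0}^{3} (−1)^k C(9,k) = (−1)^3 C(8,3) = -56.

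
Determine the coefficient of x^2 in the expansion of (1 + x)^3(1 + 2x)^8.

Coefficient of x^2 = Σ_{j} C(3,j)·1^j·C(8,2-j)·2^(2-j) for j from 0 to 2.
= 112 + 48 + 3 = 163.

163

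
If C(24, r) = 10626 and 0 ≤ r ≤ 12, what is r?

4

C(24,r) increases on 0 ≤ r ≤ 12. C(24,3) = 2024 and C(24,4) = 10626, so r = 4.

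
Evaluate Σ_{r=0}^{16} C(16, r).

Setting x = 1 in (1+x)^16 gives Σ C(16,r) = 2^16 = 65536.

65536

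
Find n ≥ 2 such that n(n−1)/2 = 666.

n(n−1)/2 = 666 ⇒ n(n−1) = 1332. Since 37·36 = 1332, n = 37.

37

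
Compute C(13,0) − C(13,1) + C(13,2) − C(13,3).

The partial alternating sum Σ_{k=0}^{3} (−1)^k C(13,k) = (−1)^3 C(12,3) = -220.

-220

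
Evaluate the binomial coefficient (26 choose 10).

5311735

C(26,10) = (26·25·24·23·22·21·20·19·18·17) / 10! = 19275223968000 / 3628800 = 5311735.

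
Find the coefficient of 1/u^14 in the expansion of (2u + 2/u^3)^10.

215040

General term: C(10,j)·(2u)^j·(2/u^3)^(10-j), with u-exponent 1j − 3(10−j) = 4j − 30.
Set 4j − 30 = -14: j = 4.
C(10,4) = 210; 2^4 = 16; 2^6 = 64.
Coefficient = 210 · 16 · 64 = 215040.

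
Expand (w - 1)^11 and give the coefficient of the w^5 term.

462

The general term is C(11,j)·(w)^j·(-1)^(11-j); the w^5 term has j = 5.
C(11,5) = 462.
Coefficient = C(11,5) = 462.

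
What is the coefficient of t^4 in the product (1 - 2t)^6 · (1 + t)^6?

Coefficient of t^4 = Σ_{j} C(6,j)·(-2)^j·C(6,4-j)·1^(4-j) for j from 0 to 4.
= 15 + (-240) + 900 + (-960) + 240 = -45.

-45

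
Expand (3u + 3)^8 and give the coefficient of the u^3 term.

The general term is C(8,j)·(3u)^j·(3)^(8-j); the u^3 term has j = 3.
C(8,3) = 56.
Coefficient = C(8,3) · 3^3 · 3^5 = 56 · 27 · 243 = 367416.

367416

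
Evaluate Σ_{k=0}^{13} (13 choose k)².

By Vandermonde's identity, Σ C(13,k)² = C(26,13) = 10400600.

10400600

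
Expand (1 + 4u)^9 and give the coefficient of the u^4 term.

32256

The general term is C(9,j)·(1)^j·(4u)^(9-j); the u^4 term has j = 5.
C(9,5) = 126.
Coefficient = C(9,5) · 4^4 = 126 · 256 = 32256.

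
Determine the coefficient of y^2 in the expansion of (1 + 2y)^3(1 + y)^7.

Coefficient of y^2 = Σ_{j} C(3,j)·2^j·C(7,2-j)·1^(2-j) for j from 0 to 2.
= 21 + 42 + 12 = 75.

75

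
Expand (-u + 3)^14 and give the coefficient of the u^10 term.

81081

The general term is C(14,j)·(-u)^j·(3)^(14-j); the u^10 term has j = 10.
C(14,10) = 1001.
Coefficient = C(14,10) · 3^4 = 1001 · 81 = 81081.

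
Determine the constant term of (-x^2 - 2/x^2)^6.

General term: C(6,j)·(-x^2)^j·(-2/x^2)^(6-j), with x-exponent 2j − 2(6−j) = 4j − 12.
Set 4j − 12 = 0: j = 3.
C(6,3) = 20; (-1)^3 = -1; (-2)^3 = -8.
Coefficient = 20 · (-1) · (-8) = 160.

160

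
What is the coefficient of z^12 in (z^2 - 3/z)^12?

40095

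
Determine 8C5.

56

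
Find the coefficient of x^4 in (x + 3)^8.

5670

The general term is C(8,j)·(x)^j·(3)^(8-j); the x^4 term has j = 4.
C(8,4) = 70.
Coefficient = C(8,4) · 3^4 = 70 · 81 = 5670.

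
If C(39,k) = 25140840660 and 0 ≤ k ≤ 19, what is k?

15

C(39,k) increases on 0 ≤ k ≤ 19. C(39,14) = 15084504396 and C(39,15) = 25140840660, so k = 15.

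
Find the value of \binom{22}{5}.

26334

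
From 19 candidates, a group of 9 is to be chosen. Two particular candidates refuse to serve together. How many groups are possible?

72930

All 9-subsets: C(19,9) = 92378. Those containing both fixed elements: C(17,7) = 19448.
92378 − 19448 = 72930.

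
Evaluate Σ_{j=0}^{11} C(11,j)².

705432

Σ C(11,j)² is the coefficient of x^11 in (1+x)^11(1+x)^11 = (1+x)^22, i.e. C(22,11) = 705432.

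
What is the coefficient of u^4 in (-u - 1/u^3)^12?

66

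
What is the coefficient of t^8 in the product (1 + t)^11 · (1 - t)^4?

99

Coefficient of t^8 = Σ_{j} C(11,j)·1^j·C(4,8-j)·(-1)^(8-j) for j from 4 to 8.
= 330 + (-1848) + 2772 + (-1320) + 165 = 99.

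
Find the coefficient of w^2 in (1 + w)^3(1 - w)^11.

25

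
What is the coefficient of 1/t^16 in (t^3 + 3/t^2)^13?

13817466

General term: C(13,j)·(t^3)^j·(3/t^2)^(13-j), with t-exponent 3j − 2(13−j) = 5j − 26.
Set 5j − 26 = -16: j = 2.
C(13,2) = 78; 1^2 = 1; 3^11 = 177147.
Coefficient = 78 · 1 · 177147 = 13817466.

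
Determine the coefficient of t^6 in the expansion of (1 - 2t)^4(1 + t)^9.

Coefficient of t^6 = Σ_{j} C(4,j)·(-2)^j·C(9,6-j)·1^(6-j) for j from 0 to 4.
= 84 + (-1008) + 3024 + (-2688) + 576 = -12.

-12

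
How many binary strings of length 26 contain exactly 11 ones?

7726160

Choose the 11 positions: C(26,11) = 7726160.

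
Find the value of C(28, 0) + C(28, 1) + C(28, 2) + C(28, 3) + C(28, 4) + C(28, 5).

122438

1 + 28 + 378 + 3276 + 20475 + 98280 = 122438.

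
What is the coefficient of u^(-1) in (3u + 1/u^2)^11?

721710

General term: C(11,j)·(3u)^j·(1/u^2)^(11-j), with u-exponent 1j − 2(11−j) = 3j − 22.
Set 3j − 22 = -1: j = 7.
C(11,7) = 330; 3^7 = 2187; 1^4 = 1.
Coefficient = 330 · 2187 · 1 = 721710.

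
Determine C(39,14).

15084504396

C(39,14) = (39·38·37·36·35·34·33·32·31·30·29·28·27·26) / 14! = 1315041316842168115200 / 87178291200 = 15084504396.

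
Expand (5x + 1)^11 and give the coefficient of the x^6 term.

7218750

The general term is C(11,j)·(5x)^j·(1)^(11-j); the x^6 term has j = 6.
C(11,6) = 462.
Coefficient = C(11,6) · 5^6 = 462 · 15625 = 7218750.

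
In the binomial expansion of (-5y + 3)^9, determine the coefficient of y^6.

The general term is C(9,j)·(-5y)^j·(3)^(9-j); the y^6 term has j = 6.
C(9,6) = 84.
Coefficient = C(9,6) · (-5)^6 · 3^3 = 84 · 15625 · 27 = 35437500.

35437500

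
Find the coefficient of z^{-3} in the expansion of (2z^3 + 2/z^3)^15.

210862080

General term: C(15,j)·(2z^3)^j·(2/z^3)^(15-j), with z-exponent 3j − 3(15−j) = 6j − 45.
Set 6j − 45 = -3: j = 7.
C(15,7) = 6435; 2^7 = 128; 2^8 = 256.
Coefficient = 6435 · 128 · 256 = 210862080.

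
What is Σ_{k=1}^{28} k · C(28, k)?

Since k·C(28,k) = 28·C(27,k−1), the sum is 28·2^27 = 28·134217728 = 3758096384.

3758096384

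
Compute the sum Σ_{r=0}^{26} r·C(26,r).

872415232

Differentiating (1+x)^26 and setting x=1: Σ r·C(26,r) = 26·2^25 = 872415232.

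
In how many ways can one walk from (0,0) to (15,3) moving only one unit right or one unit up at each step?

816

Each path is a sequence of 18 steps with 15 rights: C(18,15) = 816.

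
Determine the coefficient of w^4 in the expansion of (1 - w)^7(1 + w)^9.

Coefficient of w^4 = Σ_{j} C(7,j)·(-1)^j·C(9,4-j)·1^(4-j) for j from 0 to 4.
= 126 + (-588) + 756 + (-315) + 35 = 14.

14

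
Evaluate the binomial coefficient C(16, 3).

560

C(16,3) = (16·15·14) / 3! = 3360 / 6 = 560.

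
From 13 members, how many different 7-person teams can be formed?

1716

This is C(13,7) = 1716.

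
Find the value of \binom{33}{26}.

C(33,26) = C(33,7) by symmetry.
C(33,7) = (33·32·31·30·29·28·27) / 7! = 21531121920 / 5040 = 4272048.

4272048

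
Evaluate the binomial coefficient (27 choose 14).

C(27,14) = C(27,13) by symmetry.
C(27,13) = (27·26·25·24·23·22·21·20·19·18·17·16·15) / 13! = 124903451312640000 / 6227020800 = 20058300.

20058300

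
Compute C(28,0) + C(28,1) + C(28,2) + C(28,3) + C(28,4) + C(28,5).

122438

1 + 28 + 378 + 3276 + 20475 + 98280 = 122438.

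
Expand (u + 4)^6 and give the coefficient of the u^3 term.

1280

The general term is C(6,j)·(u)^j·(4)^(6-j); the u^3 term has j = 3.
C(6,3) = 20.
Coefficient = C(6,3) · 4^3 = 20 · 64 = 1280.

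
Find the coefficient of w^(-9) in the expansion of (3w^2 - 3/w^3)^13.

General term: C(13,j)·(3w^2)^j·(-3/w^3)^(13-j), with w-exponent 2j − 3(13−j) = 5j − 39.
Set 5j − 39 = -9: j = 6.
C(13,6) = 1716; 3^6 = 729; (-3)^7 = -2187.
Coefficient = 1716 · 729 · (-2187) = -2735858268.

-2735858268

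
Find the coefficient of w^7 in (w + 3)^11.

The general term is C(11,j)·(w)^j·(3)^(11-j); the w^7 term has j = 7.
C(11,7) = 330.
Coefficient = C(11,7) · 3^4 = 330 · 81 = 26730.

26730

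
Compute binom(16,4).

C(16,4) = (16·15·14·13) / 4! = 43680 / 24 = 1820.

1820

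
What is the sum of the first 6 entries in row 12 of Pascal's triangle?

1586

1 + 12 + 66 + 220 + 495 + 792 = 1586.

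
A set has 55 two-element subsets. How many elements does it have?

11

n(n−1)/2 = 55 ⇒ n(n−1) = 110. Since 11·10 = 110, n = 11.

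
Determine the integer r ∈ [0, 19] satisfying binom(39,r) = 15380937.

C(39,r) increases on 0 ≤ r ≤ 19. C(39,6) = 3262623 and C(39,7) = 15380937, so r = 7.

7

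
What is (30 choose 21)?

14307150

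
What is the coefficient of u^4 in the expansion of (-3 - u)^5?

-15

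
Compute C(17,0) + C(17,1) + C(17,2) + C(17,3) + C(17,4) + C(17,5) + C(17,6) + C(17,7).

41226

1 + 17 + 136 + 680 + 2380 + 6188 + 12376 + 19448 = 41226.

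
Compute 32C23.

C(32,23) = C(32,9) by symmetry.
C(32,9) = (32·31·30·29·28·27·26·25·24) / 9! = 10178348544000 / 362880 = 28048800.

28048800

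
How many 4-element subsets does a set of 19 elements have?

3876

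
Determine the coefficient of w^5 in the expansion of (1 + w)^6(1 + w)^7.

1287

(1 + w)^6(1 + w)^7 = (1 + w)^13, so the coefficient of w^5 is C(13,5)·1^5 = 1287·1 = 1287.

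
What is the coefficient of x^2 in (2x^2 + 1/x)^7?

280

General term: C(7,j)·(2x^2)^j·(1/x)^(7-j), with x-exponent 2j − 1(7−j) = 3j − 7.
Set 3j − 7 = 2: j = 3.
C(7,3) = 35; 2^3 = 8; 1^4 = 1.
Coefficient = 35 · 8 · 1 = 280.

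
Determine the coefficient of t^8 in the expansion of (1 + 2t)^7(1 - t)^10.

Coefficient of t^8 = Σ_{j} C(7,j)·2^j·C(10,8-j)·(-1)^(8-j) for j from 0 to 7.
= 45 + (-1680) + 17640 + (-70560) + 117600 + (-80640) + 20160 + (-1280) = 1285.

1285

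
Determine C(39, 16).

37711260990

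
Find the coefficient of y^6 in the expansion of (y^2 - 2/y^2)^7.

84

General term: C(7,j)·(y^2)^j·(-2/y^2)^(7-j), with y-exponent 2j − 2(7−j) = 4j − 14.
Set 4j − 14 = 6: j = 5.
C(7,5) = 21; 1^5 = 1; (-2)^2 = 4.
Coefficient = 21 · 1 · 4 = 84.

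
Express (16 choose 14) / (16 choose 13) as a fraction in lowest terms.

C(n,k+1)/C(n,k) = (n−k)/(k+1) = (16−13)/(13+1) = 3/14.

3/14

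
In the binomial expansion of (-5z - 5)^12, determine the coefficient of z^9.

53710937500

The general term is C(12,j)·(-5z)^j·(-5)^(12-j); the z^9 term has j = 9.
C(12,9) = 220.
Coefficient = C(12,9) · (-5)^9 · (-5)^3 = 220 · (-1953125) · (-125) = 53710937500.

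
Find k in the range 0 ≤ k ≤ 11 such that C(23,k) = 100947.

C(23,k) increases on 0 ≤ k ≤ 11. C(23,5) = 33649 and C(23,6) = 100947, so k = 6.

6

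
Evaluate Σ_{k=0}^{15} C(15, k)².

Σ C(15,k)² is the coefficient of x^15 in (1+x)^15(1+x)^15 = (1+x)^30, i.e. C(30,15) = 155117520.

155117520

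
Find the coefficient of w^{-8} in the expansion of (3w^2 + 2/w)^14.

3354624

General term: C(14,j)·(3w^2)^j·(2/w)^(14-j), with w-exponent 2j − 1(14−j) = 3j − 14.
Set 3j − 14 = -8: j = 2.
C(14,2) = 91; 3^2 = 9; 2^12 = 4096.
Coefficient = 91 · 9 · 4096 = 3354624.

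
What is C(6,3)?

20

C(6,3) = (6·5·4) / 3! = 120 / 6 = 20.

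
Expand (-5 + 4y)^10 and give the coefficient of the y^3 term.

The general term is C(10,j)·(-5)^j·(4y)^(10-j); the y^3 term has j = 7.
C(10,7) = 120.
Coefficient = C(10,7) · (-5)^7 · 4^3 = 120 · (-78125) · 64 = -600000000.

-600000000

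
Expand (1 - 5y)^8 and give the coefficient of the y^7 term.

-625000

The general term is C(8,j)·(1)^j·(-5y)^(8-j); the y^7 term has j = 1.
C(8,1) = 8.
Coefficient = C(8,1) · (-5)^7 = 8 · (-78125) = -625000.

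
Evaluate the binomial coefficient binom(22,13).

497420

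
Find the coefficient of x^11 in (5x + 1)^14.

17773437500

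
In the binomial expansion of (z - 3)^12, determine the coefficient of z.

-2125764

The general term is C(12,j)·(z)^j·(-3)^(12-j); the z^1 term has j = 1.
C(12,1) = 12.
Coefficient = C(12,1) · (-3)^11 = 12 · (-177147) = -2125764.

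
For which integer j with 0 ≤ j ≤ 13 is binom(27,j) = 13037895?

C(27,j) increases on 0 ≤ j ≤ 13. C(27,10) = 8436285 and C(27,11) = 13037895, so j = 11.

11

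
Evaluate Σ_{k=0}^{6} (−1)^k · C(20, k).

27132

The partial alternating sum Σ_{k=0}^{6} (−1)^k C(20,k) = (−1)^6 C(19,6) = 27132.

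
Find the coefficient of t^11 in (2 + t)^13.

The general term is C(13,j)·(2)^j·(t)^(13-j); the t^11 term has j = 2.
C(13,2) = 78.
Coefficient = C(13,2) · 2^2 = 78 · 4 = 312.

312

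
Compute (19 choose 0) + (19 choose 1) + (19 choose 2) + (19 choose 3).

1160

1 + 19 + 171 + 969 = 1160.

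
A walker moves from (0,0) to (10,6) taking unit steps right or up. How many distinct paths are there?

8008

Each path is a sequence of 16 steps with 10 rights: C(16,10) = 8008.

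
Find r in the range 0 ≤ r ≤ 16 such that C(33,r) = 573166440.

C(33,r) increases on 0 ≤ r ≤ 16. C(33,12) = 354817320 and C(33,13) = 573166440, so r = 13.

13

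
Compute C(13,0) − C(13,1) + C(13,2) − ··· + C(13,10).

The partial alternating sum Σ_{k=0}^{10} (−1)^k C(13,k) = (−1)^10 C(12,10) = 66.

66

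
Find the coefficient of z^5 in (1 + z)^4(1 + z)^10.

2002

(1 + z)^4(1 + z)^10 = (1 + z)^14, so the coefficient of z^5 is C(14,5)·1^5 = 2002·1 = 2002.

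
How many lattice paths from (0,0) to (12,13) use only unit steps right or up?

5200300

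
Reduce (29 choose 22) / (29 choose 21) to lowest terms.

C(n,k+1)/C(n,k) = (n−k)/(k+1) = (29−21)/(21+1) = 8/22 = 4/11.

4/11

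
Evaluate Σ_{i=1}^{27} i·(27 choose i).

1811939328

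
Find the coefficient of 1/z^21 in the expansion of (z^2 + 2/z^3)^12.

General term: C(12,j)·(z^2)^j·(2/z^3)^(12-j), with z-exponent 2j − 3(12−j) = 5j − 36.
Set 5j − 36 = -21: j = 3.
C(12,3) = 220; 1^3 = 1; 2^9 = 512.
Coefficient = 220 · 1 · 512 = 112640.

112640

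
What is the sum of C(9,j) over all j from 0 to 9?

Setting x = 1 in (1+x)^9 gives Σ C(9,j) = 2^9 = 512.

512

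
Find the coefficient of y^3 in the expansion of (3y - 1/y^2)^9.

General term: C(9,j)·(3y)^j·(-1/y^2)^(9-j), with y-exponent 1j − 2(9−j) = 3j − 18.
Set 3j − 18 = 3: j = 7.
C(9,7) = 36; 3^7 = 2187; (-1)^2 = 1.
Coefficient = 36 · 2187 · 1 = 78732.

78732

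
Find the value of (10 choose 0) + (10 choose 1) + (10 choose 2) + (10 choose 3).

176

1 + 10 + 45 + 120 = 176.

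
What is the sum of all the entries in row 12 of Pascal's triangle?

4096

Setting x = 1 in (1+x)^12 gives Σ C(12,j) = 2^12 = 4096.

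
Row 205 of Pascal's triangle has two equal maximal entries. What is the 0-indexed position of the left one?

102

For odd n = 205, C(205,j) peaks at j = (n−1)/2 and (n+1)/2; the lesser is 102.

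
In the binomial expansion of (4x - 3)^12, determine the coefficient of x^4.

The general term is C(12,j)·(4x)^j·(-3)^(12-j); the x^4 term has j = 4.
C(12,4) = 495.
Coefficient = C(12,4) · 4^4 · (-3)^8 = 495 · 256 · 6561 = 831409920.

831409920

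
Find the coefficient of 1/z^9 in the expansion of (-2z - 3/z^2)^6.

General term: C(6,j)·(-2z)^j·(-3/z^2)^(6-j), with z-exponent 1j − 2(6−j) = 3j − 12.
Set 3j − 12 = -9: j = 1.
C(6,1) = 6; (-2)^1 = -2; (-3)^5 = -243.
Coefficient = 6 · (-2) · (-243) = 2916.

2916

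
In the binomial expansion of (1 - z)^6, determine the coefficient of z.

-6

The general term is C(6,j)·(1)^j·(-z)^(6-j); the z^1 term has j = 5.
C(6,5) = 6.
Coefficient = C(6,5) · (-1)^1 = 6 · (-1) = -6.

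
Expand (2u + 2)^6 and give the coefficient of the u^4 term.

The general term is C(6,j)·(2u)^j·(2)^(6-j); the u^4 term has j = 4.
C(6,4) = 15.
Coefficient = C(6,4) · 2^4 · 2^2 = 15 · 16 · 4 = 960.

960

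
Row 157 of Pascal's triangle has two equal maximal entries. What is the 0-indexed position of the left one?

78

For odd n = 157, C(157,j) peaks at j = (n−1)/2 and (n+1)/2; the lesser is 78.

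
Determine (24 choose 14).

C(24,14) = C(24,10) by symmetry.
C(24,10) = (24·23·22·21·20·19·18·17·16·15) / 10! = 7117005772800 / 3628800 = 1961256.

1961256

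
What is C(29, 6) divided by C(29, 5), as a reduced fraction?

4

C(n,k+1)/C(n,k) = (n−k)/(k+1) = (29−5)/(5+1) = 24/6 = 4.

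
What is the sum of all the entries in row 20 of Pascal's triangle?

1048576

The entries of row 20 sum to 2^20 = 1048576.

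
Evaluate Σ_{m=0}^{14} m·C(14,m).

114688

Since m·C(14,m) = 14·C(13,m−1), the sum is 14·2^13 = 14·8192 = 114688.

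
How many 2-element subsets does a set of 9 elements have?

36

C(9,2) = (9·8) / 2! = 72 / 2 = 36.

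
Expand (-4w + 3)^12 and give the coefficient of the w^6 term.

2759049216

The general term is C(12,j)·(-4w)^j·(3)^(12-j); the w^6 term has j = 6.
C(12,6) = 924.
Coefficient = C(12,6) · (-4)^6 · 3^6 = 924 · 4096 · 729 = 2759049216.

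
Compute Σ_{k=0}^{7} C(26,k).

971712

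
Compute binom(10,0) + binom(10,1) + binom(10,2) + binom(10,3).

1 + 10 + 45 + 120 = 176.

176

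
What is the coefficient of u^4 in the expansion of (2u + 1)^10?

3360

The general term is C(10,j)·(2u)^j·(1)^(10-j); the u^4 term has j = 4.
C(10,4) = 210.
Coefficient = C(10,4) · 2^4 = 210 · 16 = 3360.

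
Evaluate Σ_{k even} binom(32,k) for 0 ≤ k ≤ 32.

2147483648

Half of (1+1)^32 + (1−1)^32 gives the even-index sum: 2^31 = 2147483648.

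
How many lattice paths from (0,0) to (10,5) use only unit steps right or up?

3003

Each path is a sequence of 15 steps with 10 rights: C(15,10) = 3003.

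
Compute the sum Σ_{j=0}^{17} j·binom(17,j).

Differentiating (1+x)^17 and setting x=1: Σ j·C(17,j) = 17·2^16 = 1114112.

1114112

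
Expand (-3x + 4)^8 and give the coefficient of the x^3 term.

-1548288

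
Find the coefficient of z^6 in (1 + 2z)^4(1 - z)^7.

-105

Coefficient of z^6 = Σ_{j} C(4,j)·2^j·C(7,6-j)·(-1)^(6-j) for j from 0 to 4.
= 7 + (-168) + 840 + (-1120) + 336 = -105.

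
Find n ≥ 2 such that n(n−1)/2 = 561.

34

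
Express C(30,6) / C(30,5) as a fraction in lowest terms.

C(n,k+1)/C(n,k) = (n−k)/(k+1) = (30−5)/(5+1) = 25/6.

25/6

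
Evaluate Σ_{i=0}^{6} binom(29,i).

1 + 29 + 406 + 3654 + 23751 + 118755 + 475020 = 621616.

621616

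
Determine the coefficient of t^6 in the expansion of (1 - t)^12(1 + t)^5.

32

Coefficient of t^6 = Σ_{j} C(12,j)·(-1)^j·C(5,6-j)·1^(6-j) for j from 1 to 6.
= (-12) + 330 + (-2200) + 4950 + (-3960) + 924 = 32.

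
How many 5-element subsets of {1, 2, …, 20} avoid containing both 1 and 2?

14688

All 5-subsets: C(20,5) = 15504. Those containing both fixed elements: C(18,3) = 816.
15504 − 816 = 14688.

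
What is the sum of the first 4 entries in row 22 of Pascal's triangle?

1 + 22 + 231 + 1540 = 1794.

1794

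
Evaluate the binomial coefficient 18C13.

8568

C(18,13) = C(18,5) by symmetry.
C(18,5) = (18·17·16·15·14) / 5! = 1028160 / 120 = 8568.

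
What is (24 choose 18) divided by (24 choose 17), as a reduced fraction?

7/18

C(n,k+1)/C(n,k) = (n−k)/(k+1) = (24−17)/(17+1) = 7/18.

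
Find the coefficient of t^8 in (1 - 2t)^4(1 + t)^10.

-579

Coefficient of t^8 = Σ_{j} C(4,j)·(-2)^j·C(10,8-j)·1^(8-j) for j from 0 to 4.
= 45 + (-960) + 5040 + (-8064) + 3360 = -579.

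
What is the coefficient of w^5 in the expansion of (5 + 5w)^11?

The general term is C(11,j)·(5)^j·(5w)^(11-j); the w^5 term has j = 6.
C(11,6) = 462.
Coefficient = C(11,6) · 5^6 · 5^5 = 462 · 15625 · 3125 = 22558593750.

22558593750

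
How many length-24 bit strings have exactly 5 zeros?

Choose the 5 positions: C(24,5) = 42504.

42504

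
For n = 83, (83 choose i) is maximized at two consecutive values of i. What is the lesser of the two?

41

For odd n = 83, C(83,i) peaks at i = (n−1)/2 and (n+1)/2; the lesser is 41.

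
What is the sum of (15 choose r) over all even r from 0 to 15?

Half of (1+1)^15 + (1−1)^15 gives the even-index sum: 2^14 = 16384.

16384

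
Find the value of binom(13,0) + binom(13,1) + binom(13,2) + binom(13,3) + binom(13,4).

1093

1 + 13 + 78 + 286 + 715 = 1093.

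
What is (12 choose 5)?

792

C(12,5) = (12·11·10·9·8) / 5! = 95040 / 120 = 792.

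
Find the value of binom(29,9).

10015005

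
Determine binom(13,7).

1716

C(13,7) = C(13,6) by symmetry.
C(13,6) = (13·12·11·10·9·8) / 6! = 1235520 / 720 = 1716.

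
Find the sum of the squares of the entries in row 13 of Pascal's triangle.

Σ C(13,i)² is the coefficient of x^13 in (1+x)^13(1+x)^13 = (1+x)^26, i.e. C(26,13) = 10400600.

10400600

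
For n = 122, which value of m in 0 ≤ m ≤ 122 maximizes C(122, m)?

61

C(122,m) is maximized at m = 122/2 = 61.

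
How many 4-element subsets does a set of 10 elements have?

C(10,4) = (10·9·8·7) / 4! = 5040 / 24 = 210.

210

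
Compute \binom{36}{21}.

C(36,21) = C(36,15) by symmetry.
C(36,15) = (36·35·34·33·32·31·30·29·28·27·26·25·24·23·22) / 15! = 7281003461233582080000 / 1307674368000 = 5567902560.

5567902560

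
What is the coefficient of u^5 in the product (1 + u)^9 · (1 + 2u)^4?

Coefficient of u^5 = Σ_{j} C(9,j)·1^j·C(4,5-j)·2^(5-j) for j from 1 to 5.
= 144 + 1152 + 2016 + 1008 + 126 = 4446.

4446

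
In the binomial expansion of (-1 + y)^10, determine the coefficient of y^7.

-120

The general term is C(10,j)·(-1)^j·(y)^(10-j); the y^7 term has j = 3.
C(10,3) = 120.
Coefficient = C(10,3) · (-1)^3 = 120 · (-1) = -120.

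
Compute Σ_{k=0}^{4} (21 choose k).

7547

1 + 21 + 210 + 1330 + 5985 = 7547.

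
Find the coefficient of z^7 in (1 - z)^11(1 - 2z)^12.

Coefficient of z^7 = Σ_{j} C(11,j)·(-1)^j·C(12,7-j)·(-2)^(7-j) for j from 0 to 7.
= (-101376) + (-650496) + (-1393920) + (-1306800) + (-580800) + (-121968) + (-11088) + (-330) = -4166778.

-4166778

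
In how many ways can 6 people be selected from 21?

This is C(21,6) = 54264.

54264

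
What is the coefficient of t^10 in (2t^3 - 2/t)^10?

-258048

General term: C(10,j)·(2t^3)^j·(-2/t)^(10-j), with t-exponent 3j − 1(10−j) = 4j − 10.
Set 4j − 10 = 10: j = 5.
C(10,5) = 252; 2^5 = 32; (-2)^5 = -32.
Coefficient = 252 · 32 · (-32) = -258048.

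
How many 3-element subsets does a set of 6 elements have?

C(6,3) = (6·5·4) / 3! = 120 / 6 = 20.

20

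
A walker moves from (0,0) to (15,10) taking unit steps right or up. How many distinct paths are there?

3268760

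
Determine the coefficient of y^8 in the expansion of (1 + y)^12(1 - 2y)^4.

Coefficient of y^8 = Σ_{j} C(12,j)·1^j·C(4,8-j)·(-2)^(8-j) for j from 4 to 8.
= 7920 + (-25344) + 22176 + (-6336) + 495 = -1089.

-1089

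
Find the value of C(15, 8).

6435

C(15,8) = C(15,7) by symmetry.
C(15,7) = (15·14·13·12·11·10·9) / 7! = 32432400 / 5040 = 6435.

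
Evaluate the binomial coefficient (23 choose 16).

C(23,16) = C(23,7) by symmetry.
C(23,7) = (23·22·21·20·19·18·17) / 7! = 1235591280 / 5040 = 245157.

245157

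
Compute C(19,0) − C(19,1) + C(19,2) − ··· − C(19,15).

The partial alternating sum Σ_{k=0}^{15} (−1)^k C(19,k) = (−1)^15 C(18,15) = -816.

-816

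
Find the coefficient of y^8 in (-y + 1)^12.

495

The general term is C(12,j)·(-y)^j·(1)^(12-j); the y^8 term has j = 8.
C(12,8) = 495.
Coefficient = C(12,8) = 495.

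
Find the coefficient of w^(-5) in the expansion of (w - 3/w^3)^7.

-945

General term: C(7,j)·(w)^j·(-3/w^3)^(7-j), with w-exponent 1j − 3(7−j) = 4j − 21.
Set 4j − 21 = -5: j = 4.
C(7,4) = 35; 1^4 = 1; (-3)^3 = -27.
Coefficient = 35 · 1 · (-27) = -945.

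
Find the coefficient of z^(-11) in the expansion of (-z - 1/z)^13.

-13

General term: C(13,j)·(-z)^j·(-1/z)^(13-j), with z-exponent 1j − 1(13−j) = 2j − 13.
Set 2j − 13 = -11: j = 1.
C(13,1) = 13; (-1)^1 = -1; (-1)^12 = 1.
Coefficient = 13 · (-1) · 1 = -13.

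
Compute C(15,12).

455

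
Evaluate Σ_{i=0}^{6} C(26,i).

313912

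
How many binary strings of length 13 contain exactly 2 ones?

78

Choose the 2 positions: C(13,2) = 78.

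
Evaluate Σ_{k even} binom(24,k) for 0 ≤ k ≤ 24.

8388608

Half of (1+1)^24 + (1−1)^24 gives the even-index sum: 2^23 = 8388608.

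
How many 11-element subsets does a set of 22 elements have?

705432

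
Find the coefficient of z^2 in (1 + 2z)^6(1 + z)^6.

147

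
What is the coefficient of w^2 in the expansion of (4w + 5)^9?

45000000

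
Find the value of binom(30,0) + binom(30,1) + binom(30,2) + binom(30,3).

4526

1 + 30 + 435 + 4060 = 4526.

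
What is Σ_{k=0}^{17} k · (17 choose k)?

1114112

Differentiating (1+x)^17 and setting x=1: Σ k·C(17,k) = 17·2^16 = 1114112.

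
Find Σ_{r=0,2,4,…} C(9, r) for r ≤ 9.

256

Even-r terms of row 9 sum to 2^8 = 256.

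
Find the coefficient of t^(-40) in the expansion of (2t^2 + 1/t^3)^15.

General term: C(15,j)·(2t^2)^j·(1/t^3)^(15-j), with t-exponent 2j − 3(15−j) = 5j − 45.
Set 5j − 45 = -40: j = 1.
C(15,1) = 15; 2^1 = 2; 1^14 = 1.
Coefficient = 15 · 2 · 1 = 30.

30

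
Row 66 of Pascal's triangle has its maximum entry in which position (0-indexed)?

C(66,j) is maximized at j = 66/2 = 33.

33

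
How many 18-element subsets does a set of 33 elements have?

1037158320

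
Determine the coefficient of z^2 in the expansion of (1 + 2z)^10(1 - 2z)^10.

Coefficient of z^2 = Σ_{j} C(10,j)·2^j·C(10,2-j)·(-2)^(2-j) for j from 0 to 2.
= 180 + (-400) + 180 = -40.

-40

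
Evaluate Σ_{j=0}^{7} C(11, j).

1816

1 + 11 + 55 + 165 + 330 + 462 + 462 + 330 = 1816.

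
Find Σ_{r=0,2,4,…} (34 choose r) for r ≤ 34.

Even-r terms of row 34 sum to 2^33 = 8589934592.

8589934592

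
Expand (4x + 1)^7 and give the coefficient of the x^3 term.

2240

The general term is C(7,j)·(4x)^j·(1)^(7-j); the x^3 term has j = 3.
C(7,3) = 35.
Coefficient = C(7,3) · 4^3 = 35 · 64 = 2240.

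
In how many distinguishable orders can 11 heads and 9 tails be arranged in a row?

167960

Choose positions for the heads: C(20,11) = 167960.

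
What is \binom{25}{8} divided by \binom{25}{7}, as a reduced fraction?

9/4

C(n,k+1)/C(n,k) = (n−k)/(k+1) = (25−7)/(7+1) = 18/8 = 9/4.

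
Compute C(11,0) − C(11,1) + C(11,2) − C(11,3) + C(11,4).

210

The partial alternating sum Σ_{k=0}^{4} (−1)^k C(11,k) = (−1)^4 C(10,4) = 210.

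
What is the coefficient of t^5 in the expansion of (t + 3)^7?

The general term is C(7,j)·(t)^j·(3)^(7-j); the t^5 term has j = 5.
C(7,5) = 21.
Coefficient = C(7,5) · 3^2 = 21 · 9 = 189.

189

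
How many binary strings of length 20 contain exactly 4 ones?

4845

Choose the 4 positions: C(20,4) = 4845.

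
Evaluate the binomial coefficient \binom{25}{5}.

53130

C(25,5) = (25·24·23·22·21) / 5! = 6375600 / 120 = 53130.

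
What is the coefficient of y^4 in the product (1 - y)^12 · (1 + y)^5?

-60

Coefficient of y^4 = Σ_{j} C(12,j)·(-1)^j·C(5,4-j)·1^(4-j) for j from 0 to 4.
= 5 + (-120) + 660 + (-1100) + 495 = -60.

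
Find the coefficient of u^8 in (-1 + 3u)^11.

The general term is C(11,j)·(-1)^j·(3u)^(11-j); the u^8 term has j = 3.
C(11,3) = 165.
Coefficient = C(11,3) · (-1)^3 · 3^8 = 165 · (-1) · 6561 = -1082565.

-1082565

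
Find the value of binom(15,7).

6435

C(15,7) = (15·14·13·12·11·10·9) / 7! = 32432400 / 5040 = 6435.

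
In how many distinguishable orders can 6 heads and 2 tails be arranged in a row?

28

Choose positions for the heads: C(8,6) = 28.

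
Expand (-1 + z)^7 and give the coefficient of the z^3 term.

35

The general term is C(7,j)·(-1)^j·(z)^(7-j); the z^3 term has j = 4.
C(7,4) = 35.
Coefficient = C(7,4) = 35.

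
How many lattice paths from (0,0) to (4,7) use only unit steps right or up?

330

Each path is a sequence of 11 steps with 4 rights: C(11,4) = 330.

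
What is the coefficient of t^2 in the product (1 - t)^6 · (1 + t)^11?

Coefficient of t^2 = Σ_{j} C(6,j)·(-1)^j·C(11,2-j)·1^(2-j) for j from 0 to 2.
= 55 + (-66) + 15 = 4.

4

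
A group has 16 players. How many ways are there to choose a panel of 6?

8008

This is C(16,6) = 8008.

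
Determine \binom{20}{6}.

38760

C(20,6) = (20·19·18·17·16·15) / 6! = 27907200 / 720 = 38760.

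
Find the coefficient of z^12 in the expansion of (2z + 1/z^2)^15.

245760

General term: C(15,j)·(2z)^j·(1/z^2)^(15-j), with z-exponent 1j − 2(15−j) = 3j − 30.
Set 3j − 30 = 12: j = 14.
C(15,14) = 15; 2^14 = 16384; 1^1 = 1.
Coefficient = 15 · 16384 · 1 = 245760.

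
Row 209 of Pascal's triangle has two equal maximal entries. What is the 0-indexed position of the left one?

For odd n = 209, C(209,r) peaks at r = (n−1)/2 and (n+1)/2; the lesser is 104.

104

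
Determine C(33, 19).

C(33,19) = C(33,14) by symmetry.
C(33,14) = (33·32·31·30·29·28·27·26·25·24·23·22·21·20) / 14! = 71382386874839040000 / 87178291200 = 818809200.

818809200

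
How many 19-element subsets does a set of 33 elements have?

C(33,19) = C(33,14) by symmetry.
C(33,14) = (33·32·31·30·29·28·27·26·25·24·23·22·21·20) / 14! = 71382386874839040000 / 87178291200 = 818809200.

818809200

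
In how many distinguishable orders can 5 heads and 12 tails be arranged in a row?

6188

Choose positions for the heads: C(17,5) = 6188.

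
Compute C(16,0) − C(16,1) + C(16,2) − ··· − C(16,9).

-5005

The partial alternating sum Σ_{k=0}^{9} (−1)^k C(16,k) = (−1)^9 C(15,9) = -5005.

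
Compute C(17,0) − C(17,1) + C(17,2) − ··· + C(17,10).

8008

The partial alternating sum Σ_{k=0}^{10} (−1)^k C(17,k) = (−1)^10 C(16,10) = 8008.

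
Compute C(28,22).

376740

C(28,22) = C(28,6) by symmetry.
C(28,6) = (28·27·26·25·24·23) / 6! = 271252800 / 720 = 376740.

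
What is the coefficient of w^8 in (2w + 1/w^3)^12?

24576

General term: C(12,j)·(2w)^j·(1/w^3)^(12-j), with w-exponent 1j − 3(12−j) = 4j − 36.
Set 4j − 36 = 8: j = 11.
C(12,11) = 12; 2^11 = 2048; 1^1 = 1.
Coefficient = 12 · 2048 · 1 = 24576.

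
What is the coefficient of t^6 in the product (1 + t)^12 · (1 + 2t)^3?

13376

Coefficient of t^6 = Σ_{j} C(12,j)·1^j·C(3,6-j)·2^(6-j) for j from 3 to 6.
= 1760 + 5940 + 4752 + 924 = 13376.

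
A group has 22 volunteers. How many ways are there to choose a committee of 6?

This is C(22,6) = 74613.

74613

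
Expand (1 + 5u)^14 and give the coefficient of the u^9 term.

The general term is C(14,j)·(1)^j·(5u)^(14-j); the u^9 term has j = 5.
C(14,5) = 2002.
Coefficient = C(14,5) · 5^9 = 2002 · 1953125 = 3910156250.

3910156250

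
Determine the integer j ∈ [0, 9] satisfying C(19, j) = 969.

3

C(19,j) increases on 0 ≤ j ≤ 9. C(19,2) = 171 and C(19,3) = 969, so j = 3.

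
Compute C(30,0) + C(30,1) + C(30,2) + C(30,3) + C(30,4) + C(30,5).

1 + 30 + 435 + 4060 + 27405 + 142506 = 174437.

174437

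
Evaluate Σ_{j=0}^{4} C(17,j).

3214

1 + 17 + 136 + 680 + 2380 = 3214.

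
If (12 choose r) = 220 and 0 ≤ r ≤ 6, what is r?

C(12,r) increases on 0 ≤ r ≤ 6. C(12,2) = 66 and C(12,3) = 220, so r = 3.

3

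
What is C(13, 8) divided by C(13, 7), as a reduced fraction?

3/4

C(n,k+1)/C(n,k) = (n−k)/(k+1) = (13−7)/(7+1) = 6/8 = 3/4.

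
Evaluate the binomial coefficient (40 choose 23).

C(40,23) = C(40,17) by symmetry.
C(40,17) = (40·39·38·37·36·35·34·33·32·31·30·29·28·27·26·25·24) / 17! = 31560991604212034764800000 / 355687428096000 = 88732378800.

88732378800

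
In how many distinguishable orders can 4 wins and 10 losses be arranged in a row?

Choose positions for the wins: C(14,4) = 1001.

1001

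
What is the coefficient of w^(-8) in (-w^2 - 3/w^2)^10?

262440

General term: C(10,j)·(-w^2)^j·(-3/w^2)^(10-j), with w-exponent 2j − 2(10−j) = 4j − 20.
Set 4j − 20 = -8: j = 3.
C(10,3) = 120; (-1)^3 = -1; (-3)^7 = -2187.
Coefficient = 120 · (-1) · (-2187) = 262440.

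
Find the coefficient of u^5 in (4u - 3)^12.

-1773674496

The general term is C(12,j)·(4u)^j·(-3)^(12-j); the u^5 term has j = 5.
C(12,5) = 792.
Coefficient = C(12,5) · 4^5 · (-3)^7 = 792 · 1024 · (-2187) = -1773674496.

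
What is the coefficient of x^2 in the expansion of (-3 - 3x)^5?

-2430

The general term is C(5,j)·(-3)^j·(-3x)^(5-j); the x^2 term has j = 3.
C(5,3) = 10.
Coefficient = C(5,3) · (-3)^3 · (-3)^2 = 10 · (-27) · 9 = -2430.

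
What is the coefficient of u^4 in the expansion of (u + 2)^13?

The general term is C(13,j)·(u)^j·(2)^(13-j); the u^4 term has j = 4.
C(13,4) = 715.
Coefficient = C(13,4) · 2^9 = 715 · 512 = 366080.

366080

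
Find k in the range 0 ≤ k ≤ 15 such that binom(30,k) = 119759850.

C(30,k) increases on 0 ≤ k ≤ 15. C(30,12) = 86493225 and C(30,13) = 119759850, so k = 13.

13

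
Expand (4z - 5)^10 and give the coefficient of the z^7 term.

-245760000

The general term is C(10,j)·(4z)^j·(-5)^(10-j); the z^7 term has j = 7.
C(10,7) = 120.
Coefficient = C(10,7) · 4^7 · (-5)^3 = 120 · 16384 · (-125) = -245760000.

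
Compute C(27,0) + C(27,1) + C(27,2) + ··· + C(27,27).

134217728

The entries of row 27 sum to 2^27 = 134217728.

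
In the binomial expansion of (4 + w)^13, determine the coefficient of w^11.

1248

The general term is C(13,j)·(4)^j·(w)^(13-j); the w^11 term has j = 2.
C(13,2) = 78.
Coefficient = C(13,2) · 4^2 = 78 · 16 = 1248.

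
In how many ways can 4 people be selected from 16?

This is C(16,4) = 1820.

1820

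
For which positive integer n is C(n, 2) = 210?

21

n(n−1)/2 = 210 ⇒ n(n−1) = 420. Since 21·20 = 420, n = 21.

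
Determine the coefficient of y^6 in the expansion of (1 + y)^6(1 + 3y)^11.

Coefficient of y^6 = Σ_{j} C(6,j)·1^j·C(11,6-j)·3^(6-j) for j from 0 to 6.
= 336798 + 673596 + 400950 + 89100 + 7425 + 198 + 1 = 1508068.

1508068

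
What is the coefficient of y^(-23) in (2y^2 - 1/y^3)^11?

General term: C(11,j)·(2y^2)^j·(-1/y^3)^(11-j), with y-exponent 2j − 3(11−j) = 5j − 33.
Set 5j − 33 = -23: j = 2.
C(11,2) = 55; 2^2 = 4; (-1)^9 = -1.
Coefficient = 55 · 4 · (-1) = -220.

-220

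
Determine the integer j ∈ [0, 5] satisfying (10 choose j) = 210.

4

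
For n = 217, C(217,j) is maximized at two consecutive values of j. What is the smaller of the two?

For odd n = 217, C(217,j) peaks at j = (n−1)/2 and (n+1)/2; the smaller is 108.

108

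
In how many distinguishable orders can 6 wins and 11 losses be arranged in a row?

12376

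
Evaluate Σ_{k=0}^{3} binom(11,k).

232

1 + 11 + 55 + 165 = 232.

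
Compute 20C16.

4845

C(20,16) = C(20,4) by symmetry.
C(20,4) = (20·19·18·17) / 4! = 116280 / 24 = 4845.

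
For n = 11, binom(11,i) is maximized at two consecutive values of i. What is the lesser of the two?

5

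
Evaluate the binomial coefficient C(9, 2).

C(9,2) = (9·8) / 2! = 72 / 2 = 36.

36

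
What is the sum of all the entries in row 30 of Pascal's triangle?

1073741824

Setting x = 1 in (1+x)^30 gives Σ C(30,j) = 2^30 = 1073741824.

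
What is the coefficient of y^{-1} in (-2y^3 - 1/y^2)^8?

448

General term: C(8,j)·(-2y^3)^j·(-1/y^2)^(8-j), with y-exponent 3j − 2(8−j) = 5j − 16.
Set 5j − 16 = -1: j = 3.
C(8,3) = 56; (-2)^3 = -8; (-1)^5 = -1.
Coefficient = 56 · (-8) · (-1) = 448.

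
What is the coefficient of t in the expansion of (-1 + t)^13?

The general term is C(13,j)·(-1)^j·(t)^(13-j); the t^1 term has j = 12.
C(13,12) = 13.
Coefficient = C(13,12) = 13.

13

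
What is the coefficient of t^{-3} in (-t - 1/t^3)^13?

General term: C(13,j)·(-t)^j·(-1/t^3)^(13-j), with t-exponent 1j − 3(13−j) = 4j − 39.
Set 4j − 39 = -3: j = 9.
C(13,9) = 715; (-1)^9 = -1; (-1)^4 = 1.
Coefficient = 715 · (-1) · 1 = -715.

-715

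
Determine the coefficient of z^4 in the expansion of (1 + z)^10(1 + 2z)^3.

1550

Coefficient of z^4 = Σ_{j} C(10,j)·1^j·C(3,4-j)·2^(4-j) for j from 1 to 4.
= 80 + 540 + 720 + 210 = 1550.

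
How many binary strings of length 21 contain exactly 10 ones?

352716

Choose the 10 positions: C(21,10) = 352716.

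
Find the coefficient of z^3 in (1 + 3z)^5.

270

The general term is C(5,j)·(1)^j·(3z)^(5-j); the z^3 term has j = 2.
C(5,2) = 10.
Coefficient = C(5,2) · 3^3 = 10 · 27 = 270.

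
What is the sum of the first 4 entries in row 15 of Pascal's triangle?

576

1 + 15 + 105 + 455 = 576.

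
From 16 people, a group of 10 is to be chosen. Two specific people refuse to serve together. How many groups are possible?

All 10-subsets: C(16,10) = 8008. Those containing both fixed elements: C(14,8) = 3003.
8008 − 3003 = 5005.

5005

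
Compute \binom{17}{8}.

24310

C(17,8) = (17·16·15·14·13·12·11·10) / 8! = 980179200 / 40320 = 24310.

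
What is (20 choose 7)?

C(20,7) = (20·19·18·17·16·15·14) / 7! = 390700800 / 5040 = 77520.

77520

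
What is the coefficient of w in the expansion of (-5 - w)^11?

-107421875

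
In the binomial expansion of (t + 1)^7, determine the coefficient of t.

7

The general term is C(7,j)·(t)^j·(1)^(7-j); the t^1 term has j = 1.
C(7,1) = 7.
Coefficient = C(7,1) = 7.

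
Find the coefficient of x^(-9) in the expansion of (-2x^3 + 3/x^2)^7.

-10206

General term: C(7,j)·(-2x^3)^j·(3/x^2)^(7-j), with x-exponent 3j − 2(7−j) = 5j − 14.
Set 5j − 14 = -9: j = 1.
C(7,1) = 7; (-2)^1 = -2; 3^6 = 729.
Coefficient = 7 · (-2) · 729 = -10206.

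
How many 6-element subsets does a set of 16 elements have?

8008

C(16,6) = (16·15·14·13·12·11) / 6! = 5765760 / 720 = 8008.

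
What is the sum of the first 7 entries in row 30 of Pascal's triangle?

1 + 30 + 435 + 4060 + 27405 + 142506 + 593775 = 768212.

768212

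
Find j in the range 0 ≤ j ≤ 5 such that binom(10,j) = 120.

3

C(10,j) increases on 0 ≤ j ≤ 5. C(10,2) = 45 and C(10,3) = 120, so j = 3.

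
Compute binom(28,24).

20475

C(28,24) = C(28,4) by symmetry.
C(28,4) = (28·27·26·25) / 4! = 491400 / 24 = 20475.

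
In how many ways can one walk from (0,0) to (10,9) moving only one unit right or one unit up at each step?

92378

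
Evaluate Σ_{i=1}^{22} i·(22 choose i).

46137344

Differentiating (1+x)^22 and setting x=1: Σ i·C(22,i) = 22·2^21 = 46137344.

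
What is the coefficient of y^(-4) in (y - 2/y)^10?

-15360

General term: C(10,j)·(y)^j·(-2/y)^(10-j), with y-exponent 1j − 1(10−j) = 2j − 10.
Set 2j − 10 = -4: j = 3.
C(10,3) = 120; 1^3 = 1; (-2)^7 = -128.
Coefficient = 120 · 1 · (-128) = -15360.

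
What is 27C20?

C(27,20) = C(27,7) by symmetry.
C(27,7) = (27·26·25·24·23·22·21) / 7! = 4475671200 / 5040 = 888030.

888030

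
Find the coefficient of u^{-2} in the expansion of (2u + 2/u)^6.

960

General term: C(6,j)·(2u)^j·(2/u)^(6-j), with u-exponent 1j − 1(6−j) = 2j − 6.
Set 2j − 6 = -2: j = 2.
C(6,2) = 15; 2^2 = 4; 2^4 = 16.
Coefficient = 15 · 4 · 16 = 960.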